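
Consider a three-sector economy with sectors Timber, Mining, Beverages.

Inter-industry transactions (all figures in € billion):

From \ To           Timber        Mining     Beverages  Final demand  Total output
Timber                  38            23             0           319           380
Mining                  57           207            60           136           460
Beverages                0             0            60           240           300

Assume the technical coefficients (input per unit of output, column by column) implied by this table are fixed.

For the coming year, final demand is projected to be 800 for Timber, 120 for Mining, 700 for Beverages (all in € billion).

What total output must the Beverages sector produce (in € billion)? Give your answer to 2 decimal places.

x_3 = 875.00

Technical coefficients a_ij = z_ij / X_j:
  a_11 = 38/380 = 0.10, a_21 = 57/380 = 0.15, a_31 = 0/380 = 0.00
  a_12 = 23/460 = 0.05, a_22 = 207/460 = 0.45, a_32 = 0/460 = 0.00
  a_13 = 0/300 = 0.00, a_23 = 60/300 = 0.20, a_33 = 60/300 = 0.20
I − A =
  [   0.90    -0.05     0.00]
  [  -0.15     0.55    -0.20]
  [   0.00     0.00     0.80]
Cofactors of I−A, C_ij = (−1)^(i+j)·(minor ij) (rows/columns in the sector order above):
  C_11 = (0.55)(0.80) − (-0.20)(0.00) = 0.4400
  C_12 = −[(-0.15)(0.80) − (-0.20)(0.00)] = 0.1200
  C_13 = (-0.15)(0.00) − (0.55)(0.00) = 0.0000
  C_21 = −[(-0.05)(0.80) − (0.00)(0.00)] = 0.0400
  C_22 = (0.90)(0.80) − (0.00)(0.00) = 0.7200
  C_23 = −[(0.90)(0.00) − (-0.05)(0.00)] = 0.0000
  C_31 = (-0.05)(-0.20) − (0.00)(0.55) = 0.0100
  C_32 = −[(0.90)(-0.20) − (0.00)(-0.15)] = 0.1800
  C_33 = (0.90)(0.55) − (-0.05)(-0.15) = 0.4875
det(I−A) = Σ_j (I−A)_1j·C_1j = (0.90)(0.4400) + (-0.05)(0.1200) + (0.00)(0.0000) = 0.3900
adj(I−A) = Cᵀ =
  [ 0.4400   0.0400   0.0100]
  [ 0.1200   0.7200   0.1800]
  [ 0.0000   0.0000   0.4875]
(I − A)⁻¹ = adj(I−A) / det(I−A) ≈
  [   1.1282     0.1026     0.0256]
  [   0.3077     1.8462     0.4615]
  [   0.0000     0.0000     1.2500]
x = (I − A)⁻¹ d = adj(I−A)·d / det(I−A), with det(I−A) = 0.3900:
  x_1 = (0.4400·800 + 0.0400·120 + 0.0100·700) / 0.3900 = 363.80 / 0.3900 ≈ 932.82
  x_2 = (0.1200·800 + 0.7200·120 + 0.1800·700) / 0.3900 = 308.40 / 0.3900 ≈ 790.77
  x_3 = (0.0000·800 + 0.0000·120 + 0.4875·700) / 0.3900 = 341.25 / 0.3900 = 875.00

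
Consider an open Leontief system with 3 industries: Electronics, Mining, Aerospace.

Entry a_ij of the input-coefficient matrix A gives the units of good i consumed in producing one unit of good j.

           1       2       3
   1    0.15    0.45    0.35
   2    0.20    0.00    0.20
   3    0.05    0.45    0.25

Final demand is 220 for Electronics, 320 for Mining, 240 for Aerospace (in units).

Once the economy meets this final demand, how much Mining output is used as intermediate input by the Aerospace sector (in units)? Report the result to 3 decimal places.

I − A =
  [   0.85    -0.45    -0.35]
  [  -0.20     1.00    -0.20]
  [  -0.05    -0.45     0.75]
Cofactors of I−A, C_ij = (−1)^(i+j)·(minor ij) (rows/columns in the sector order above):
  C_11 = (1.00)(0.75) − (-0.20)(-0.45) = 0.6600
  C_12 = −[(-0.20)(0.75) − (-0.20)(-0.05)] = 0.1600
  C_13 = (-0.20)(-0.45) − (1.00)(-0.05) = 0.1400
  C_21 = −[(-0.45)(0.75) − (-0.35)(-0.45)] = 0.4950
  C_22 = (0.85)(0.75) − (-0.35)(-0.05) = 0.6200
  C_23 = −[(0.85)(-0.45) − (-0.45)(-0.05)] = 0.4050
  C_31 = (-0.45)(-0.20) − (-0.35)(1.00) = 0.4400
  C_32 = −[(0.85)(-0.20) − (-0.35)(-0.20)] = 0.2400
  C_33 = (0.85)(1.00) − (-0.45)(-0.20) = 0.7600
det(I−A) = Σ_j (I−A)_1j·C_1j = (0.85)(0.6600) + (-0.45)(0.1600) + (-0.35)(0.1400) = 0.4400
adj(I−A) = Cᵀ =
  [ 0.6600   0.4950   0.4400]
  [ 0.1600   0.6200   0.2400]
  [ 0.1400   0.4050   0.7600]
(I − A)⁻¹ = adj(I−A) / det(I−A) ≈
  [   1.5000     1.1250     1.0000]
  [   0.3636     1.4091     0.5455]
  [   0.3182     0.9205     1.7273]
First solve x = (I − A)⁻¹ d = adj(I−A)·d / det(I−A); in particular x_3 = (0.1400·220 + 0.4050·320 + 0.7600·240) / 0.4400 = 342.80 / 0.4400 ≈ 779.09091.
Intermediate flow from 2 to 3: z_23 = a_23 · x_3 = 0.20 × 342.80 / 0.4400 = 68.56 / 0.4400 ≈ 155.818.

z_23 = 155.818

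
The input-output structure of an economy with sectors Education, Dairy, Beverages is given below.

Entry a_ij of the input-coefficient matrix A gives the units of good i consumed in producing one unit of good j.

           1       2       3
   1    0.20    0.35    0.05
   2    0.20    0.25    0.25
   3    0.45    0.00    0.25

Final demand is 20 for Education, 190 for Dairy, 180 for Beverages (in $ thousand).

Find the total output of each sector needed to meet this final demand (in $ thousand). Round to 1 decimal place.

x_1 = 245.1, x_2 = 447.7, x_3 = 387.0

I − A =
  [   0.80    -0.35    -0.05]
  [  -0.20     0.75    -0.25]
  [  -0.45     0.00     0.75]
Cofactors of I−A, C_ij = (−1)^(i+j)·(minor ij) (rows/columns in the sector order above):
  C_11 = (0.75)(0.75) − (-0.25)(0.00) = 0.5625
  C_12 = −[(-0.20)(0.75) − (-0.25)(-0.45)] = 0.2625
  C_13 = (-0.20)(0.00) − (0.75)(-0.45) = 0.3375
  C_21 = −[(-0.35)(0.75) − (-0.05)(0.00)] = 0.2625
  C_22 = (0.80)(0.75) − (-0.05)(-0.45) = 0.5775
  C_23 = −[(0.80)(0.00) − (-0.35)(-0.45)] = 0.1575
  C_31 = (-0.35)(-0.25) − (-0.05)(0.75) = 0.1250
  C_32 = −[(0.80)(-0.25) − (-0.05)(-0.20)] = 0.2100
  C_33 = (0.80)(0.75) − (-0.35)(-0.20) = 0.5300
det(I−A) = Σ_j (I−A)_1j·C_1j = (0.80)(0.5625) + (-0.35)(0.2625) + (-0.05)(0.3375) = 0.34125
adj(I−A) = Cᵀ =
  [ 0.5625   0.2625   0.1250]
  [ 0.2625   0.5775   0.2100]
  [ 0.3375   0.1575   0.5300]
(I − A)⁻¹ = adj(I−A) / det(I−A) ≈
  [   1.6484     0.7692     0.3663]
  [   0.7692     1.6923     0.6154]
  [   0.9890     0.4615     1.5531]
x = (I − A)⁻¹ d = adj(I−A)·d / det(I−A), with det(I−A) = 0.34125:
  x_1 = (0.5625·20 + 0.2625·190 + 0.1250·180) / 0.34125 = 83.625 / 0.34125 ≈ 245.1
  x_2 = (0.2625·20 + 0.5775·190 + 0.2100·180) / 0.34125 = 152.775 / 0.34125 ≈ 447.7
  x_3 = (0.3375·20 + 0.1575·190 + 0.5300·180) / 0.34125 = 132.075 / 0.34125 ≈ 387.0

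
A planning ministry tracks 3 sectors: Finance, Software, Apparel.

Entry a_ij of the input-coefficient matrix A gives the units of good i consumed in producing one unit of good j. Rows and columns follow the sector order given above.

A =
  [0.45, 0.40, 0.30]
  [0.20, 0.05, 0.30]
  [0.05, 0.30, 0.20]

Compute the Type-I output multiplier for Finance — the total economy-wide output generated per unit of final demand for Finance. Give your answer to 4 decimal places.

m_1 = 3.5775

I − A =
  [   0.55    -0.40    -0.30]
  [  -0.20     0.95    -0.30]
  [  -0.05    -0.30     0.80]
Cofactors of I−A, C_ij = (−1)^(i+j)·(minor ij) (rows/columns in the sector order above):
  C_11 = (0.95)(0.80) − (-0.30)(-0.30) = 0.6700
  C_12 = −[(-0.20)(0.80) − (-0.30)(-0.05)] = 0.1750
  C_13 = (-0.20)(-0.30) − (0.95)(-0.05) = 0.1075
  C_21 = −[(-0.40)(0.80) − (-0.30)(-0.30)] = 0.4100
  C_22 = (0.55)(0.80) − (-0.30)(-0.05) = 0.4250
  C_23 = −[(0.55)(-0.30) − (-0.40)(-0.05)] = 0.1850
  C_31 = (-0.40)(-0.30) − (-0.30)(0.95) = 0.4050
  C_32 = −[(0.55)(-0.30) − (-0.30)(-0.20)] = 0.2250
  C_33 = (0.55)(0.95) − (-0.40)(-0.20) = 0.4425
det(I−A) = Σ_j (I−A)_1j·C_1j = (0.55)(0.6700) + (-0.40)(0.1750) + (-0.30)(0.1075) = 0.26625
adj(I−A) = Cᵀ =
  [ 0.6700   0.4100   0.4050]
  [ 0.1750   0.4250   0.2250]
  [ 0.1075   0.1850   0.4425]
(I − A)⁻¹ = adj(I−A) / det(I−A) ≈
  [   2.51643     1.53991     1.52113]
  [   0.65728     1.59624     0.84507]
  [   0.40376     0.69484     1.66197]
The output multiplier for sector j is the column-j sum of the Leontief inverse (I − A)⁻¹ = adj(I−A) / det(I−A).
Column 1 of adj(I−A): (0.6700, 0.1750, 0.1075); det(I−A) = 0.26625.
m_1 = (0.6700 + 0.1750 + 0.1075) / 0.26625 = 0.9525 / 0.26625 ≈ 3.5775.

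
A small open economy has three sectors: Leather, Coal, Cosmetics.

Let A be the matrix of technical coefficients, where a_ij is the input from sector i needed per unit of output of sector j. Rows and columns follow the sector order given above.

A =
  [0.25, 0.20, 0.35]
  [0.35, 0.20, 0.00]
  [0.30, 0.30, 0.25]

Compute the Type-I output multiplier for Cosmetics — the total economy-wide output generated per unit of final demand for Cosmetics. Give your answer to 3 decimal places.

I − A =
  [   0.75    -0.20    -0.35]
  [  -0.35     0.80     0.00]
  [  -0.30    -0.30     0.75]
Cofactors of I−A, C_ij = (−1)^(i+j)·(minor ij) (rows/columns in the sector order above):
  C_11 = (0.80)(0.75) − (0.00)(-0.30) = 0.6000
  C_12 = −[(-0.35)(0.75) − (0.00)(-0.30)] = 0.2625
  C_13 = (-0.35)(-0.30) − (0.80)(-0.30) = 0.3450
  C_21 = −[(-0.20)(0.75) − (-0.35)(-0.30)] = 0.2550
  C_22 = (0.75)(0.75) − (-0.35)(-0.30) = 0.4575
  C_23 = −[(0.75)(-0.30) − (-0.20)(-0.30)] = 0.2850
  C_31 = (-0.20)(0.00) − (-0.35)(0.80) = 0.2800
  C_32 = −[(0.75)(0.00) − (-0.35)(-0.35)] = 0.1225
  C_33 = (0.75)(0.80) − (-0.20)(-0.35) = 0.5300
det(I−A) = Σ_j (I−A)_1j·C_1j = (0.75)(0.6000) + (-0.20)(0.2625) + (-0.35)(0.3450) = 0.27675
adj(I−A) = Cᵀ =
  [ 0.6000   0.2550   0.2800]
  [ 0.2625   0.4575   0.1225]
  [ 0.3450   0.2850   0.5300]
(I − A)⁻¹ = adj(I−A) / det(I−A) ≈
  [   2.1680     0.9214     1.0117]
  [   0.9485     1.6531     0.4426]
  [   1.2466     1.0298     1.9151]
The output multiplier for sector j is the column-j sum of the Leontief inverse (I − A)⁻¹ = adj(I−A) / det(I−A).
Column 3 of adj(I−A): (0.2800, 0.1225, 0.5300); det(I−A) = 0.27675.
m_3 = (0.2800 + 0.1225 + 0.5300) / 0.27675 = 0.9325 / 0.27675 ≈ 3.369.

m_3 = 3.369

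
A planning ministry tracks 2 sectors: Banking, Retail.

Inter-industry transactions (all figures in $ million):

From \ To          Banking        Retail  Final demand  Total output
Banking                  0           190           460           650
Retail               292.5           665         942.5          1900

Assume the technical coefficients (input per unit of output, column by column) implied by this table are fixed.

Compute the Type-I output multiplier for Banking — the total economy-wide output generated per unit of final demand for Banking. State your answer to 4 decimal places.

Technical coefficients a_ij = z_ij / X_j:
  a_11 = 0/650 = 0.00, a_21 = 292.5/650 = 0.45
  a_12 = 190/1900 = 0.10, a_22 = 665/1900 = 0.35
I − A =
  [   1.00    -0.10]
  [  -0.45     0.65]
det(I−A) = (1.00)(0.65) − (-0.10)(-0.45) = 0.6050
adj(I−A) = [[0.65, 0.10], [0.45, 1.00]]
(I − A)⁻¹ = adj(I−A) / det(I−A) ≈
  [   1.07438     0.16529]
  [   0.74380     1.65289]
The output multiplier for sector j is the column-j sum of the Leontief inverse (I − A)⁻¹ = adj(I−A) / det(I−A).
Column 1 of adj(I−A): (0.65, 0.45); det(I−A) = 0.6050.
m_1 = (0.65 + 0.45) / 0.6050 = 1.10 / 0.6050 ≈ 1.8182.

m_1 = 1.8182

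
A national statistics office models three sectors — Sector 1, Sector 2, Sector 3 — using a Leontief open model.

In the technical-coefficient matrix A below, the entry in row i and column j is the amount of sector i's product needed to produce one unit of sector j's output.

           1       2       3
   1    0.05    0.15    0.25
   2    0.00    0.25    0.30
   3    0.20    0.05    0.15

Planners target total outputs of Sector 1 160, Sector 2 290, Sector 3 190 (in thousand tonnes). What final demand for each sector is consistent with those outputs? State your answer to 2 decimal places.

I − A =
  [   0.95    -0.15    -0.25]
  [   0.00     0.75    -0.30]
  [  -0.20    -0.05     0.85]
d = (I − A) x:
  d_1 = (+0.95)·160 + (-0.15)·290 + (-0.25)·190 = 61.00
  d_2 = (+0.00)·160 + (+0.75)·290 + (-0.30)·190 = 160.50
  d_3 = (-0.20)·160 + (-0.05)·290 + (+0.85)·190 = 115.00

d_1 = 61.00, d_2 = 160.50, d_3 = 115.00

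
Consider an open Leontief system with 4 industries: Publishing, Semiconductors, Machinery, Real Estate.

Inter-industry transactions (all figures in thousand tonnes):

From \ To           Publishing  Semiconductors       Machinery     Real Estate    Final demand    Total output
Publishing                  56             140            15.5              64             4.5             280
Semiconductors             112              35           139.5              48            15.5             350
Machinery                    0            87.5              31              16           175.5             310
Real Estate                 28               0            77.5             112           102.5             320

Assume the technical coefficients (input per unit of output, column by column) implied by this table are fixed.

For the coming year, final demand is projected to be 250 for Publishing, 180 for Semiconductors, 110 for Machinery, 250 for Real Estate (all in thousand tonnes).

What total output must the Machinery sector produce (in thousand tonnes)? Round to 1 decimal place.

Technical coefficients a_ij = z_ij / X_j:
  a_11 = 56/280 = 0.20, a_21 = 112/280 = 0.40, a_31 = 0/280 = 0.00, a_41 = 28/280 = 0.10
  a_12 = 140/350 = 0.40, a_22 = 35/350 = 0.10, a_32 = 87.5/350 = 0.25, a_42 = 0/350 = 0.00
  a_13 = 15.5/310 = 0.05, a_23 = 139.5/310 = 0.45, a_33 = 31/310 = 0.10, a_43 = 77.5/310 = 0.25
  a_14 = 64/320 = 0.20, a_24 = 48/320 = 0.15, a_34 = 16/320 = 0.05, a_44 = 112/320 = 0.35
I − A =
  [   0.80    -0.40    -0.05    -0.20]
  [  -0.40     0.90    -0.45    -0.15]
  [   0.00    -0.25     0.90    -0.05]
  [  -0.10     0.00    -0.25     0.65]
Compute the cofactors C_ij = (−1)^(i+j)·(3×3 minor ij) of I−A; the adjugate is their transpose:
adj(I−A) = Cᵀ =
  [ 0.432750   0.249625   0.206250   0.206625]
  [ 0.244750   0.439750   0.288750   0.199000]
  [ 0.073250   0.127000   0.340000   0.078000]
  [ 0.094750   0.087250   0.162500   0.409000]
det(I−A) = Σ_j (I−A)_1j·C_1j = (0.80)(0.432750) + (-0.40)(0.244750) + (-0.05)(0.073250) + (-0.20)(0.094750) = 0.2256875
(I − A)⁻¹ = adj(I−A) / det(I−A) ≈
  [   1.9175     1.1061     0.9139     0.9155]
  [   1.0845     1.9485     1.2794     0.8818]
  [   0.3246     0.5627     1.5065     0.3456]
  [   0.4198     0.3866     0.7200     1.8122]
x = (I − A)⁻¹ d = adj(I−A)·d / det(I−A), with det(I−A) = 0.2256875:
  x_1 = (0.432750·250 + 0.249625·180 + 0.206250·110 + 0.206625·250) / 0.2256875 = 227.46375 / 0.2256875 ≈ 1007.9
  x_2 = (0.244750·250 + 0.439750·180 + 0.288750·110 + 0.199000·250) / 0.2256875 = 221.855 / 0.2256875 ≈ 983.0
  x_3 = (0.073250·250 + 0.127000·180 + 0.340000·110 + 0.078000·250) / 0.2256875 = 98.0725 / 0.2256875 ≈ 434.5
  x_4 = (0.094750·250 + 0.087250·180 + 0.162500·110 + 0.409000·250) / 0.2256875 = 159.5175 / 0.2256875 ≈ 706.8

x_3 = 434.5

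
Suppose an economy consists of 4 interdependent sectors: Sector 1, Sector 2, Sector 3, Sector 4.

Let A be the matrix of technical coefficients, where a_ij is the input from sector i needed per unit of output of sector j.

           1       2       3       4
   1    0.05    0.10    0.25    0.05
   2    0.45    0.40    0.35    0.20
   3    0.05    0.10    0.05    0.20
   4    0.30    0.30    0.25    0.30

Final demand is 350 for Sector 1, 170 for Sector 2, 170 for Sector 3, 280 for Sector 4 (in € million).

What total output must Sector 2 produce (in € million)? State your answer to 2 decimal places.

x_2 = 2206.30

I − A =
  [   0.95    -0.10    -0.25    -0.05]
  [  -0.45     0.60    -0.35    -0.20]
  [  -0.05    -0.10     0.95    -0.20]
  [  -0.30    -0.30    -0.25     0.70]
Compute the cofactors C_ij = (−1)^(i+j)·(3×3 minor ij) of I−A; the adjugate is their transpose:
adj(I−A) = Cᵀ =
  [ 0.261500   0.109500   0.132250   0.087750]
  [ 0.369500   0.545625   0.374375   0.289250]
  [ 0.118500   0.132250   0.288750   0.128750]
  [ 0.312750   0.328000   0.320250   0.445000]
det(I−A) = Σ_j (I−A)_1j·C_1j = (0.95)(0.261500) + (-0.10)(0.369500) + (-0.25)(0.118500) + (-0.05)(0.312750) = 0.1662125
(I − A)⁻¹ = adj(I−A) / det(I−A) ≈
  [   1.5733     0.6588     0.7957     0.5279]
  [   2.2231     3.2827     2.2524     1.7402]
  [   0.7129     0.7957     1.7372     0.7746]
  [   1.8816     1.9734     1.9268     2.6773]
x = (I − A)⁻¹ d = adj(I−A)·d / det(I−A), with det(I−A) = 0.1662125:
  x_1 = (0.261500·350 + 0.109500·170 + 0.132250·170 + 0.087750·280) / 0.1662125 = 157.1925 / 0.1662125 ≈ 945.73
  x_2 = (0.369500·350 + 0.545625·170 + 0.374375·170 + 0.289250·280) / 0.1662125 = 366.715 / 0.1662125 ≈ 2206.30
  x_3 = (0.118500·350 + 0.132250·170 + 0.288750·170 + 0.128750·280) / 0.1662125 = 149.095 / 0.1662125 ≈ 897.01
  x_4 = (0.312750·350 + 0.328000·170 + 0.320250·170 + 0.445000·280) / 0.1662125 = 344.265 / 0.1662125 ≈ 2071.23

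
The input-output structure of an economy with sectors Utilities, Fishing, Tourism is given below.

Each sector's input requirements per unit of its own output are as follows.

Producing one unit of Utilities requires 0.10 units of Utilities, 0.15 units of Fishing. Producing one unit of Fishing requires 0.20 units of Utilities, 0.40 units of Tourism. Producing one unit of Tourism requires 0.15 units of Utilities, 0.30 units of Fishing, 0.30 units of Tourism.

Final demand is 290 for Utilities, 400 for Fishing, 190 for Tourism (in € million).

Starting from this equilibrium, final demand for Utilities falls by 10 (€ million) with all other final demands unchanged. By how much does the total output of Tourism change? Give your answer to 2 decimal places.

I − A =
  [   0.90    -0.20    -0.15]
  [  -0.15     1.00    -0.30]
  [   0.00    -0.40     0.70]
Cofactors of I−A, C_ij = (−1)^(i+j)·(minor ij) (rows/columns in the sector order above):
  C_11 = (1.00)(0.70) − (-0.30)(-0.40) = 0.5800
  C_12 = −[(-0.15)(0.70) − (-0.30)(0.00)] = 0.1050
  C_13 = (-0.15)(-0.40) − (1.00)(0.00) = 0.0600
  C_21 = −[(-0.20)(0.70) − (-0.15)(-0.40)] = 0.2000
  C_22 = (0.90)(0.70) − (-0.15)(0.00) = 0.6300
  C_23 = −[(0.90)(-0.40) − (-0.20)(0.00)] = 0.3600
  C_31 = (-0.20)(-0.30) − (-0.15)(1.00) = 0.2100
  C_32 = −[(0.90)(-0.30) − (-0.15)(-0.15)] = 0.2925
  C_33 = (0.90)(1.00) − (-0.20)(-0.15) = 0.8700
det(I−A) = Σ_j (I−A)_1j·C_1j = (0.90)(0.5800) + (-0.20)(0.1050) + (-0.15)(0.0600) = 0.4920
adj(I−A) = Cᵀ =
  [ 0.5800   0.2000   0.2100]
  [ 0.1050   0.6300   0.2925]
  [ 0.0600   0.3600   0.8700]
(I − A)⁻¹ = adj(I−A) / det(I−A) ≈
  [   1.1789     0.4065     0.4268]
  [   0.2134     1.2805     0.5945]
  [   0.1220     0.7317     1.7683]
Δx = (I − A)⁻¹ Δd with Δd having -10 in the Utilities component and 0 elsewhere.
So Δx_3 = L_31 · (-10), where L_31 = adj(I−A)_31 / det(I−A) = 0.0600 / 0.4920.
Δx_3 = 0.0600 × (-10) / 0.4920 = -0.60 / 0.4920 ≈ -1.22.

Δx_3 = -1.22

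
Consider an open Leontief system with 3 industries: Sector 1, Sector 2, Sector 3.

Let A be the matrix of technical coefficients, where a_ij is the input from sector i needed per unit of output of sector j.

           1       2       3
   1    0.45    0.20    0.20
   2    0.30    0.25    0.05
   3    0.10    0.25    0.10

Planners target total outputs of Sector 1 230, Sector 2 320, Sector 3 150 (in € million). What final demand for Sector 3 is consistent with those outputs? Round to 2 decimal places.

I − A =
  [   0.55    -0.20    -0.20]
  [  -0.30     0.75    -0.05]
  [  -0.10    -0.25     0.90]
d = (I − A) x:
  d_1 = (+0.55)·230 + (-0.20)·320 + (-0.20)·150 = 32.50
  d_2 = (-0.30)·230 + (+0.75)·320 + (-0.05)·150 = 163.50
  d_3 = (-0.10)·230 + (-0.25)·320 + (+0.90)·150 = 32.00

d_3 = 32.00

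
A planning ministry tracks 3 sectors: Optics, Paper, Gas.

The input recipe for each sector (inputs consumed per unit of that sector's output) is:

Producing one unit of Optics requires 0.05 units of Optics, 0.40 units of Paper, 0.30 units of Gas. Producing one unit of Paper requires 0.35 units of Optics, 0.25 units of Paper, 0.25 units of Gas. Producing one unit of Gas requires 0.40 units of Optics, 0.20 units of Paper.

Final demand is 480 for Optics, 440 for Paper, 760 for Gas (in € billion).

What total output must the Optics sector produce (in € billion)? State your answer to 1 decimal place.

I − A =
  [   0.95    -0.35    -0.40]
  [  -0.40     0.75    -0.20]
  [  -0.30    -0.25     1.00]
Cofactors of I−A, C_ij = (−1)^(i+j)·(minor ij) (rows/columns in the sector order above):
  C_11 = (0.75)(1.00) − (-0.20)(-0.25) = 0.7000
  C_12 = −[(-0.40)(1.00) − (-0.20)(-0.30)] = 0.4600
  C_13 = (-0.40)(-0.25) − (0.75)(-0.30) = 0.3250
  C_21 = −[(-0.35)(1.00) − (-0.40)(-0.25)] = 0.4500
  C_22 = (0.95)(1.00) − (-0.40)(-0.30) = 0.8300
  C_23 = −[(0.95)(-0.25) − (-0.35)(-0.30)] = 0.3425
  C_31 = (-0.35)(-0.20) − (-0.40)(0.75) = 0.3700
  C_32 = −[(0.95)(-0.20) − (-0.40)(-0.40)] = 0.3500
  C_33 = (0.95)(0.75) − (-0.35)(-0.40) = 0.5725
det(I−A) = Σ_j (I−A)_1j·C_1j = (0.95)(0.7000) + (-0.35)(0.4600) + (-0.40)(0.3250) = 0.3740
adj(I−A) = Cᵀ =
  [ 0.7000   0.4500   0.3700]
  [ 0.4600   0.8300   0.3500]
  [ 0.3250   0.3425   0.5725]
(I − A)⁻¹ = adj(I−A) / det(I−A) ≈
  [   1.8717     1.2032     0.9893]
  [   1.2299     2.2193     0.9358]
  [   0.8690     0.9158     1.5307]
x = (I − A)⁻¹ d = adj(I−A)·d / det(I−A), with det(I−A) = 0.3740:
  x_O = (0.7000·480 + 0.4500·440 + 0.3700·760) / 0.3740 = 815.20 / 0.3740 ≈ 2179.7
  x_P = (0.4600·480 + 0.8300·440 + 0.3500·760) / 0.3740 = 852.00 / 0.3740 ≈ 2278.1
  x_G = (0.3250·480 + 0.3425·440 + 0.5725·760) / 0.3740 = 741.80 / 0.3740 ≈ 1983.4

x_O = 2179.7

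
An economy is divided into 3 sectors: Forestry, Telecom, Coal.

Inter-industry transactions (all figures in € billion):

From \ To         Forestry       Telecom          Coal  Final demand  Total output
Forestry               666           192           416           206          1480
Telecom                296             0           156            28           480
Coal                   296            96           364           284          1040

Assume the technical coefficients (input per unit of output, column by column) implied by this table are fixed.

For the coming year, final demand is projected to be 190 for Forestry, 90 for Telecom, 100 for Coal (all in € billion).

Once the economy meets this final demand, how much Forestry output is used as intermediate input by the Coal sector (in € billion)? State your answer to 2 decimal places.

Technical coefficients a_ij = z_ij / X_j:
  a_FF = 666/1480 = 0.45, a_TF = 296/1480 = 0.20, a_CF = 296/1480 = 0.20
  a_FT = 192/480 = 0.40, a_TT = 0/480 = 0.00, a_CT = 96/480 = 0.20
  a_FC = 416/1040 = 0.40, a_TC = 156/1040 = 0.15, a_CC = 364/1040 = 0.35
I − A =
  [   0.55    -0.40    -0.40]
  [  -0.20     1.00    -0.15]
  [  -0.20    -0.20     0.65]
Cofactors of I−A, C_ij = (−1)^(i+j)·(minor ij) (rows/columns in the sector order above):
  C_11 = (1.00)(0.65) − (-0.15)(-0.20) = 0.6200
  C_12 = −[(-0.20)(0.65) − (-0.15)(-0.20)] = 0.1600
  C_13 = (-0.20)(-0.20) − (1.00)(-0.20) = 0.2400
  C_21 = −[(-0.40)(0.65) − (-0.40)(-0.20)] = 0.3400
  C_22 = (0.55)(0.65) − (-0.40)(-0.20) = 0.2775
  C_23 = −[(0.55)(-0.20) − (-0.40)(-0.20)] = 0.1900
  C_31 = (-0.40)(-0.15) − (-0.40)(1.00) = 0.4600
  C_32 = −[(0.55)(-0.15) − (-0.40)(-0.20)] = 0.1625
  C_33 = (0.55)(1.00) − (-0.40)(-0.20) = 0.4700
det(I−A) = Σ_j (I−A)_1j·C_1j = (0.55)(0.6200) + (-0.40)(0.1600) + (-0.40)(0.2400) = 0.1810
adj(I−A) = Cᵀ =
  [ 0.6200   0.3400   0.4600]
  [ 0.1600   0.2775   0.1625]
  [ 0.2400   0.1900   0.4700]
(I − A)⁻¹ = adj(I−A) / det(I−A) ≈
  [   3.4254     1.8785     2.5414]
  [   0.8840     1.5331     0.8978]
  [   1.3260     1.0497     2.5967]
First solve x = (I − A)⁻¹ d = adj(I−A)·d / det(I−A); in particular x_C = (0.2400·190 + 0.1900·90 + 0.4700·100) / 0.1810 = 109.70 / 0.1810 ≈ 606.0773.
Intermediate flow from F to C: z_FC = a_FC · x_C = 0.40 × 109.70 / 0.1810 = 43.88 / 0.1810 ≈ 242.43.

z_FC = 242.43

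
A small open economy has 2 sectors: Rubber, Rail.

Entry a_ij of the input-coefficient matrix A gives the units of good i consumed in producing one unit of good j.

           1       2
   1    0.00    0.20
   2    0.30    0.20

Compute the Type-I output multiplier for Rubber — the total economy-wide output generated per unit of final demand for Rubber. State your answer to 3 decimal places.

m_1 = 1.486

I − A =
  [   1.00    -0.20]
  [  -0.30     0.80]
det(I−A) = (1.00)(0.80) − (-0.20)(-0.30) = 0.7400
adj(I−A) = [[0.80, 0.20], [0.30, 1.00]]
(I − A)⁻¹ = adj(I−A) / det(I−A) ≈
  [   1.0811     0.2703]
  [   0.4054     1.3514]
The output multiplier for sector j is the column-j sum of the Leontief inverse (I − A)⁻¹ = adj(I−A) / det(I−A).
Column 1 of adj(I−A): (0.80, 0.30); det(I−A) = 0.7400.
m_1 = (0.80 + 0.30) / 0.7400 = 1.10 / 0.7400 ≈ 1.486.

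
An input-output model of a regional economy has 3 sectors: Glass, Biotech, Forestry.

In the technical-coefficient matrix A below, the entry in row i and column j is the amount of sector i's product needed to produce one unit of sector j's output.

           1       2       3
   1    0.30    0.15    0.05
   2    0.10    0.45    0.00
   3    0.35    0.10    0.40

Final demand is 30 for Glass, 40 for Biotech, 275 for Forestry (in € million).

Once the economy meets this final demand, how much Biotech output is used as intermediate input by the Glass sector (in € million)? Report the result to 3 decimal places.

I − A =
  [   0.70    -0.15    -0.05]
  [  -0.10     0.55     0.00]
  [  -0.35    -0.10     0.60]
Cofactors of I−A, C_ij = (−1)^(i+j)·(minor ij) (rows/columns in the sector order above):
  C_11 = (0.55)(0.60) − (0.00)(-0.10) = 0.3300
  C_12 = −[(-0.10)(0.60) − (0.00)(-0.35)] = 0.0600
  C_13 = (-0.10)(-0.10) − (0.55)(-0.35) = 0.2025
  C_21 = −[(-0.15)(0.60) − (-0.05)(-0.10)] = 0.0950
  C_22 = (0.70)(0.60) − (-0.05)(-0.35) = 0.4025
  C_23 = −[(0.70)(-0.10) − (-0.15)(-0.35)] = 0.1225
  C_31 = (-0.15)(0.00) − (-0.05)(0.55) = 0.0275
  C_32 = −[(0.70)(0.00) − (-0.05)(-0.10)] = 0.0050
  C_33 = (0.70)(0.55) − (-0.15)(-0.10) = 0.3700
det(I−A) = Σ_j (I−A)_1j·C_1j = (0.70)(0.3300) + (-0.15)(0.0600) + (-0.05)(0.2025) = 0.211875
adj(I−A) = Cᵀ =
  [ 0.3300   0.0950   0.0275]
  [ 0.0600   0.4025   0.0050]
  [ 0.2025   0.1225   0.3700]
(I − A)⁻¹ = adj(I−A) / det(I−A) ≈
  [   1.5575     0.4484     0.1298]
  [   0.2832     1.8997     0.0236]
  [   0.9558     0.5782     1.7463]
First solve x = (I − A)⁻¹ d = adj(I−A)·d / det(I−A); in particular x_1 = (0.3300·30 + 0.0950·40 + 0.0275·275) / 0.211875 = 21.2625 / 0.211875 ≈ 100.35398.
Intermediate flow from 2 to 1: z_21 = a_21 · x_1 = 0.10 × 21.2625 / 0.211875 = 2.12625 / 0.211875 ≈ 10.035.

z_21 = 10.035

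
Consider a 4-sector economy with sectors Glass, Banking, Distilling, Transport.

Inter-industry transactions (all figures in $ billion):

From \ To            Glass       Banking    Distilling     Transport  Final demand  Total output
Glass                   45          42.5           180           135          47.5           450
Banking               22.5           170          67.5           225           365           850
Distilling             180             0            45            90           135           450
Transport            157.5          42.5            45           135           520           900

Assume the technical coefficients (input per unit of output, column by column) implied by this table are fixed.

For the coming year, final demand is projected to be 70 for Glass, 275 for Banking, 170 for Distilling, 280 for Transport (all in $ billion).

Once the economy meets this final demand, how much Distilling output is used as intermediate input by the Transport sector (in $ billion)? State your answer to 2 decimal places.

z_34 = 58.31

Technical coefficients a_ij = z_ij / X_j:
  a_11 = 45/450 = 0.10, a_21 = 22.5/450 = 0.05, a_31 = 180/450 = 0.40, a_41 = 157.5/450 = 0.35
  a_12 = 42.5/850 = 0.05, a_22 = 170/850 = 0.20, a_32 = 0/850 = 0.00, a_42 = 42.5/850 = 0.05
  a_13 = 180/450 = 0.40, a_23 = 67.5/450 = 0.15, a_33 = 45/450 = 0.10, a_43 = 45/450 = 0.10
  a_14 = 135/900 = 0.15, a_24 = 225/900 = 0.25, a_34 = 90/900 = 0.10, a_44 = 135/900 = 0.15
I − A =
  [   0.90    -0.05    -0.40    -0.15]
  [  -0.05     0.80    -0.15    -0.25]
  [  -0.40     0.00     0.90    -0.10]
  [  -0.35    -0.05    -0.10     0.85]
Compute the cofactors C_ij = (−1)^(i+j)·(3×3 minor ij) of I−A; the adjugate is their transpose:
adj(I−A) = Cᵀ =
  [ 0.592000   0.046500   0.287750   0.152000]
  [ 0.182750   0.476250   0.182125   0.193750]
  [ 0.295250   0.026250   0.551875   0.124750]
  [ 0.289250   0.050250   0.194125   0.514750]
det(I−A) = Σ_j (I−A)_1j·C_1j = (0.90)(0.592000) + (-0.05)(0.182750) + (-0.40)(0.295250) + (-0.15)(0.289250) = 0.362175
(I − A)⁻¹ = adj(I−A) / det(I−A) ≈
  [   1.6346     0.1284     0.7945     0.4197]
  [   0.5046     1.3150     0.5029     0.5350]
  [   0.8152     0.0725     1.5238     0.3444]
  [   0.7986     0.1387     0.5360     1.4213]
First solve x = (I − A)⁻¹ d = adj(I−A)·d / det(I−A); in particular x_4 = (0.289250·70 + 0.050250·275 + 0.194125·170 + 0.514750·280) / 0.362175 = 211.1975 / 0.362175 ≈ 583.1366.
Intermediate flow from 3 to 4: z_34 = a_34 · x_4 = 0.10 × 211.1975 / 0.362175 = 21.11975 / 0.362175 ≈ 58.31.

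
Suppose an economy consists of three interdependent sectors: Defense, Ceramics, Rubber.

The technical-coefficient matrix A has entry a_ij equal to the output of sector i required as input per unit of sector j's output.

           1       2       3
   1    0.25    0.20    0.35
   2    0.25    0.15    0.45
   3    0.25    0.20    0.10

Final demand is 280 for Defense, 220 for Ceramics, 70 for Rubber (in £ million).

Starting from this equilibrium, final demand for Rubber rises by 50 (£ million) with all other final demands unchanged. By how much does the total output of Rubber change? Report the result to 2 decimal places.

Δx_3 = 84.68

I − A =
  [   0.75    -0.20    -0.35]
  [  -0.25     0.85    -0.45]
  [  -0.25    -0.20     0.90]
Cofactors of I−A, C_ij = (−1)^(i+j)·(minor ij) (rows/columns in the sector order above):
  C_11 = (0.85)(0.90) − (-0.45)(-0.20) = 0.6750
  C_12 = −[(-0.25)(0.90) − (-0.45)(-0.25)] = 0.3375
  C_13 = (-0.25)(-0.20) − (0.85)(-0.25) = 0.2625
  C_21 = −[(-0.20)(0.90) − (-0.35)(-0.20)] = 0.2500
  C_22 = (0.75)(0.90) − (-0.35)(-0.25) = 0.5875
  C_23 = −[(0.75)(-0.20) − (-0.20)(-0.25)] = 0.2000
  C_31 = (-0.20)(-0.45) − (-0.35)(0.85) = 0.3875
  C_32 = −[(0.75)(-0.45) − (-0.35)(-0.25)] = 0.4250
  C_33 = (0.75)(0.85) − (-0.20)(-0.25) = 0.5875
det(I−A) = Σ_j (I−A)_1j·C_1j = (0.75)(0.6750) + (-0.20)(0.3375) + (-0.35)(0.2625) = 0.346875
adj(I−A) = Cᵀ =
  [ 0.6750   0.2500   0.3875]
  [ 0.3375   0.5875   0.4250]
  [ 0.2625   0.2000   0.5875]
(I − A)⁻¹ = adj(I−A) / det(I−A) ≈
  [   1.9459     0.7207     1.1171]
  [   0.9730     1.6937     1.2252]
  [   0.7568     0.5766     1.6937]
Δx = (I − A)⁻¹ Δd with Δd having +50 in the Rubber component and 0 elsewhere.
So Δx_3 = L_33 · (+50), where L_33 = adj(I−A)_33 / det(I−A) = 0.5875 / 0.346875.
Δx_3 = 0.5875 × (+50) / 0.346875 = 29.375 / 0.346875 ≈ 84.68.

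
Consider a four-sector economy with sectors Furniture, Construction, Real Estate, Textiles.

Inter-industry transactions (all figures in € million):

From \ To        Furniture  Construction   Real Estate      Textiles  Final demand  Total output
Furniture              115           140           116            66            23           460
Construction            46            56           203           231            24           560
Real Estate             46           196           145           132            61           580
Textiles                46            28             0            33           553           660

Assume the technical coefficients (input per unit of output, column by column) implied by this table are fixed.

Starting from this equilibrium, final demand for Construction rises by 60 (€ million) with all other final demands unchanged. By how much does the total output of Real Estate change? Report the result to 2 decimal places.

Technical coefficients a_ij = z_ij / X_j:
  a_11 = 115/460 = 0.25, a_21 = 46/460 = 0.10, a_31 = 46/460 = 0.10, a_41 = 46/460 = 0.10
  a_12 = 140/560 = 0.25, a_22 = 56/560 = 0.10, a_32 = 196/560 = 0.35, a_42 = 28/560 = 0.05
  a_13 = 116/580 = 0.20, a_23 = 203/580 = 0.35, a_33 = 145/580 = 0.25, a_43 = 0/580 = 0.00
  a_14 = 66/660 = 0.10, a_24 = 231/660 = 0.35, a_34 = 132/660 = 0.20, a_44 = 33/660 = 0.05
I − A =
  [   0.75    -0.25    -0.20    -0.10]
  [  -0.10     0.90    -0.35    -0.35]
  [  -0.10    -0.35     0.75    -0.20]
  [  -0.10    -0.05     0.00     0.95]
Compute the cofactors C_ij = (−1)^(i+j)·(3×3 minor ij) of I−A; the adjugate is their transpose:
adj(I−A) = Cᵀ =
  [ 0.508250   0.250375   0.252375   0.198875]
  [ 0.137750   0.503875   0.271875   0.257375]
  [ 0.148250   0.282625   0.586125   0.243125]
  [ 0.060750   0.052875   0.040875   0.361875]
det(I−A) = Σ_j (I−A)_1j·C_1j = (0.75)(0.508250) + (-0.25)(0.137750) + (-0.20)(0.148250) + (-0.10)(0.060750) = 0.311025
(I − A)⁻¹ = adj(I−A) / det(I−A) ≈
  [   1.6341     0.8050     0.8114     0.6394]
  [   0.4429     1.6200     0.8741     0.8275]
  [   0.4766     0.9087     1.8845     0.7817]
  [   0.1953     0.1700     0.1314     1.1635]
Δx = (I − A)⁻¹ Δd with Δd having +60 in the Construction component and 0 elsewhere.
So Δx_3 = L_32 · (+60), where L_32 = adj(I−A)_32 / det(I−A) = 0.282625 / 0.311025.
Δx_3 = 0.282625 × (+60) / 0.311025 = 16.9575 / 0.311025 ≈ 54.52.

Δx_3 = 54.52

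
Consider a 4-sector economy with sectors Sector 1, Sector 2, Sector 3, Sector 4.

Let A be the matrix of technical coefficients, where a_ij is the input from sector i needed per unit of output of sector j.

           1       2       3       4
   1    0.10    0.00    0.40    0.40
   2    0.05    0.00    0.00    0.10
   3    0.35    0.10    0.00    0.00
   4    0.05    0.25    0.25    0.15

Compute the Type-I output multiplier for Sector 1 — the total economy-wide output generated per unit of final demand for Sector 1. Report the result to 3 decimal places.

I − A =
  [   0.90     0.00    -0.40    -0.40]
  [  -0.05     1.00     0.00    -0.10]
  [  -0.35    -0.10     1.00     0.00]
  [  -0.05    -0.25    -0.25     0.85]
Compute the cofactors C_ij = (−1)^(i+j)·(3×3 minor ij) of I−A; the adjugate is their transpose:
adj(I−A) = Cᵀ =
  [ 0.82250   0.14400   0.43000   0.40400]
  [ 0.05625   0.59100   0.04650   0.09600]
  [ 0.29350   0.10950   0.71750   0.15100]
  [ 0.15125   0.21450   0.25000   0.75800]
det(I−A) = Σ_j (I−A)_1j·C_1j = (0.90)(0.82250) + (0.00)(0.05625) + (-0.40)(0.29350) + (-0.40)(0.15125) = 0.56235
(I − A)⁻¹ = adj(I−A) / det(I−A) ≈
  [   1.4626     0.2561     0.7646     0.7184]
  [   0.1000     1.0509     0.0827     0.1707]
  [   0.5219     0.1947     1.2759     0.2685]
  [   0.2690     0.3814     0.4446     1.3479]
The output multiplier for sector j is the column-j sum of the Leontief inverse (I − A)⁻¹ = adj(I−A) / det(I−A).
Column 1 of adj(I−A): (0.82250, 0.05625, 0.29350, 0.15125); det(I−A) = 0.56235.
m_1 = (0.82250 + 0.05625 + 0.29350 + 0.15125) / 0.56235 = 1.3235 / 0.56235 ≈ 2.354.

m_1 = 2.354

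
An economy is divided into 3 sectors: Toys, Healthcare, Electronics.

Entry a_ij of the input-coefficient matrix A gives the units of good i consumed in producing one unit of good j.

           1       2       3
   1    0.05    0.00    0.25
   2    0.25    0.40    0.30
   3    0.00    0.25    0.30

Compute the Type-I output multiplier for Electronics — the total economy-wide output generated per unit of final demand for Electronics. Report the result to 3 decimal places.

m_3 = 3.420

I − A =
  [   0.95     0.00    -0.25]
  [  -0.25     0.60    -0.30]
  [   0.00    -0.25     0.70]
Cofactors of I−A, C_ij = (−1)^(i+j)·(minor ij) (rows/columns in the sector order above):
  C_11 = (0.60)(0.70) − (-0.30)(-0.25) = 0.3450
  C_12 = −[(-0.25)(0.70) − (-0.30)(0.00)] = 0.1750
  C_13 = (-0.25)(-0.25) − (0.60)(0.00) = 0.0625
  C_21 = −[(0.00)(0.70) − (-0.25)(-0.25)] = 0.0625
  C_22 = (0.95)(0.70) − (-0.25)(0.00) = 0.6650
  C_23 = −[(0.95)(-0.25) − (0.00)(0.00)] = 0.2375
  C_31 = (0.00)(-0.30) − (-0.25)(0.60) = 0.1500
  C_32 = −[(0.95)(-0.30) − (-0.25)(-0.25)] = 0.3475
  C_33 = (0.95)(0.60) − (0.00)(-0.25) = 0.5700
det(I−A) = Σ_j (I−A)_1j·C_1j = (0.95)(0.3450) + (0.00)(0.1750) + (-0.25)(0.0625) = 0.312125
adj(I−A) = Cᵀ =
  [ 0.3450   0.0625   0.1500]
  [ 0.1750   0.6650   0.3475]
  [ 0.0625   0.2375   0.5700]
(I − A)⁻¹ = adj(I−A) / det(I−A) ≈
  [   1.1053     0.2002     0.4806]
  [   0.5607     2.1306     1.1133]
  [   0.2002     0.7609     1.8262]
The output multiplier for sector j is the column-j sum of the Leontief inverse (I − A)⁻¹ = adj(I−A) / det(I−A).
Column 3 of adj(I−A): (0.1500, 0.3475, 0.5700); det(I−A) = 0.312125.
m_3 = (0.1500 + 0.3475 + 0.5700) / 0.312125 = 1.0675 / 0.312125 ≈ 3.420.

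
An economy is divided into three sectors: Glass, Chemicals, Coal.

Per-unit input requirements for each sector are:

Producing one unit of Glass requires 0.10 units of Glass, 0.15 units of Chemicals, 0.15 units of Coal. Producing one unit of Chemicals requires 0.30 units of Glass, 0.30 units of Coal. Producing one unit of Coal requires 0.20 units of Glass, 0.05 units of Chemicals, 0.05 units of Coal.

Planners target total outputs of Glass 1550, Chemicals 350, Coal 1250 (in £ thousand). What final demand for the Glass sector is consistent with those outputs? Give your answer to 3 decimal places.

I − A =
  [   0.90    -0.30    -0.20]
  [  -0.15     1.00    -0.05]
  [  -0.15    -0.30     0.95]
d = (I − A) x:
  d_1 = (+0.90)·1550 + (-0.30)·350 + (-0.20)·1250 = 1040.000
  d_2 = (-0.15)·1550 + (+1.00)·350 + (-0.05)·1250 = 55.000
  d_3 = (-0.15)·1550 + (-0.30)·350 + (+0.95)·1250 = 850.000

d_1 = 1040.000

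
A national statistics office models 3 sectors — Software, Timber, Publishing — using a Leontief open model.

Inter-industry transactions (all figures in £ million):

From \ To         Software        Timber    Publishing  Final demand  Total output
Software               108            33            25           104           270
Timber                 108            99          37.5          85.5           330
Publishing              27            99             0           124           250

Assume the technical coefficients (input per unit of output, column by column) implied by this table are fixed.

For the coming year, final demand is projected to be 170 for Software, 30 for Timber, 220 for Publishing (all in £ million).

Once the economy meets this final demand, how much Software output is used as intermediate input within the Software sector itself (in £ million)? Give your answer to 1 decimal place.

Technical coefficients a_ij = z_ij / X_j:
  a_11 = 108/270 = 0.40, a_21 = 108/270 = 0.40, a_31 = 27/270 = 0.10
  a_12 = 33/330 = 0.10, a_22 = 99/330 = 0.30, a_32 = 99/330 = 0.30
  a_13 = 25/250 = 0.10, a_23 = 37.5/250 = 0.15, a_33 = 0/250 = 0.00
I − A =
  [   0.60    -0.10    -0.10]
  [  -0.40     0.70    -0.15]
  [  -0.10    -0.30     1.00]
Cofactors of I−A, C_ij = (−1)^(i+j)·(minor ij) (rows/columns in the sector order above):
  C_11 = (0.70)(1.00) − (-0.15)(-0.30) = 0.6550
  C_12 = −[(-0.40)(1.00) − (-0.15)(-0.10)] = 0.4150
  C_13 = (-0.40)(-0.30) − (0.70)(-0.10) = 0.1900
  C_21 = −[(-0.10)(1.00) − (-0.10)(-0.30)] = 0.1300
  C_22 = (0.60)(1.00) − (-0.10)(-0.10) = 0.5900
  C_23 = −[(0.60)(-0.30) − (-0.10)(-0.10)] = 0.1900
  C_31 = (-0.10)(-0.15) − (-0.10)(0.70) = 0.0850
  C_32 = −[(0.60)(-0.15) − (-0.10)(-0.40)] = 0.1300
  C_33 = (0.60)(0.70) − (-0.10)(-0.40) = 0.3800
det(I−A) = Σ_j (I−A)_1j·C_1j = (0.60)(0.6550) + (-0.10)(0.4150) + (-0.10)(0.1900) = 0.3325
adj(I−A) = Cᵀ =
  [ 0.6550   0.1300   0.0850]
  [ 0.4150   0.5900   0.1300]
  [ 0.1900   0.1900   0.3800]
(I − A)⁻¹ = adj(I−A) / det(I−A) ≈
  [   1.9699     0.3910     0.2556]
  [   1.2481     1.7744     0.3910]
  [   0.5714     0.5714     1.1429]
First solve x = (I − A)⁻¹ d = adj(I−A)·d / det(I−A); in particular x_1 = (0.6550·170 + 0.1300·30 + 0.0850·220) / 0.3325 = 133.95 / 0.3325 ≈ 402.857.
Intermediate flow from 1 to 1: z_11 = a_11 · x_1 = 0.40 × 133.95 / 0.3325 = 53.58 / 0.3325 ≈ 161.1.

z_11 = 161.1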